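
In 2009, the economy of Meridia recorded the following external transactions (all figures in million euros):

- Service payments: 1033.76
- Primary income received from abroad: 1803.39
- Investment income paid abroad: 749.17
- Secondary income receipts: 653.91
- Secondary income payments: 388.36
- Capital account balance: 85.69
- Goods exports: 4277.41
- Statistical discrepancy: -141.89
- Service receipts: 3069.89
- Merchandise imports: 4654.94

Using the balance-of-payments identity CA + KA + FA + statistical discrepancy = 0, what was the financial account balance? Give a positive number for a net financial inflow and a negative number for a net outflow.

-2922.17

Goods balance = 4277.41 - 4654.94 = -377.53
Services balance = 3069.89 - 1033.76 = 2036.13
Trade balance (goods + services) = -377.53 + 2036.13 = 1658.60
Net primary income = 1803.39 - 749.17 = 1054.22
Net secondary income = 653.91 - 388.36 = 265.55
Current account = 1658.60 + 1054.22 + 265.55 = 2978.37
Financial account = -(2978.37 + 85.69 + (-141.89)) = -2922.17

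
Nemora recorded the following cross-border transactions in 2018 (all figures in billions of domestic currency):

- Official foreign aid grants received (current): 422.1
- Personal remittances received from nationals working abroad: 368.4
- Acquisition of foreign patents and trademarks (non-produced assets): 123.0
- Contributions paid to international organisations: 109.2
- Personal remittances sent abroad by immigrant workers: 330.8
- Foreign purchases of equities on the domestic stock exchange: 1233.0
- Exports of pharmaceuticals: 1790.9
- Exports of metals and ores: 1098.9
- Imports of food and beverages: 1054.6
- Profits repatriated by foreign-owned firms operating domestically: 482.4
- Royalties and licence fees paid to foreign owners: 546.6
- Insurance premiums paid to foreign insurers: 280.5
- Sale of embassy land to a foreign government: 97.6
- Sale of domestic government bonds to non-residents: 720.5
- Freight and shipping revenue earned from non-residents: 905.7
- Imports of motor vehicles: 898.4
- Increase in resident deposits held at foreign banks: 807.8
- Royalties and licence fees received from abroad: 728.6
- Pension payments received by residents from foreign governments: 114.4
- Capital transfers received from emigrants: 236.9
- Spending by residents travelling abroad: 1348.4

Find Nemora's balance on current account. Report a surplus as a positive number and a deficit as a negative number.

378.1

Goods: -1054.6 + 1790.9 - 898.4 + 1098.9 = 936.8
Services: -546.6 - 280.5 + 728.6 - 1348.4 + 905.7 = -541.2
Primary income: -482.4
Secondary income: -330.8 + 368.4 + 422.1 + 114.4 - 109.2 = 464.9
Current account = 936.8 + (-541.2) + (-482.4) + 464.9 = 378.1
(Excluded from the current account — capital account: acquisition of foreign patents and trademarks (non-produced assets) 123.0, sale of embassy land to a foreign government 97.6, capital transfers received from emigrants 236.9; financial account: foreign purchases of equities on the domestic stock exchange 1233.0, sale of domestic government bonds to non-residents 720.5, increase in resident deposits held at foreign banks 807.8.)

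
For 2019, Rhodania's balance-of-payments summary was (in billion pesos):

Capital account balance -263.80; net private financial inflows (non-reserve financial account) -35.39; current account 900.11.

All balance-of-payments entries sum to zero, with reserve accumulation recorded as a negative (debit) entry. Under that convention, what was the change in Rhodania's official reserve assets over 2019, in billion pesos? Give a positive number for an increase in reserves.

600.92

Official reserve transactions balance = -(900.11 + (-263.80) + (-35.39)) = -600.92
An accumulation of reserves is recorded as a debit (negative entry), so the change in the stock of reserves is the negative of that balance.
Change in official reserves = -(-600.92) = 600.92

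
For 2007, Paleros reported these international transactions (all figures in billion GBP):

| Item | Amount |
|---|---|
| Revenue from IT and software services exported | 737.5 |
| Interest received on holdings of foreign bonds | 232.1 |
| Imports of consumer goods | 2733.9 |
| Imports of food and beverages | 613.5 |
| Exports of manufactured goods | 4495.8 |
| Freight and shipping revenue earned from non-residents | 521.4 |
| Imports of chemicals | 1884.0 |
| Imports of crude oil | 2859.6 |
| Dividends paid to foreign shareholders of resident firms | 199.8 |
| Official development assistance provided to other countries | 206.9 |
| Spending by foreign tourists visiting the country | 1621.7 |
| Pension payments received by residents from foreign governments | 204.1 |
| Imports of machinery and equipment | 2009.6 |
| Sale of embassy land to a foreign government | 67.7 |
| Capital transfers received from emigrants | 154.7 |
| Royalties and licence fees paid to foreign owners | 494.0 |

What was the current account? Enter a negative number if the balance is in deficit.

Goods: 4495.8 - 2859.6 - 613.5 - 2733.9 - 2009.6 - 1884.0 = -5604.8
Services: 737.5 + 1621.7 - 494.0 + 521.4 = 2386.6
Primary income: -199.8 + 232.1 = 32.3
Secondary income: -206.9 + 204.1 = -2.8
Current account = (-5604.8) + 2386.6 + 32.3 + (-2.8) = -3188.7
(Excluded from the current account — capital account: sale of embassy land to a foreign government 67.7, capital transfers received from emigrants 154.7.)

-3188.7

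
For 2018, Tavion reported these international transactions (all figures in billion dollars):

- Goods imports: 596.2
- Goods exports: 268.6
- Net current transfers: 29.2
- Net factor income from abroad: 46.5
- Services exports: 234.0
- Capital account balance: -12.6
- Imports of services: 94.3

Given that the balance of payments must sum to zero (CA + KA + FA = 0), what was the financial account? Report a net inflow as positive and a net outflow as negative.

Goods balance = 268.6 - 596.2 = -327.6
Services balance = 234.0 - 94.3 = 139.7
Trade balance (goods + services) = -327.6 + 139.7 = -187.9
Net primary income = 46.5
Net secondary income = 29.2
Current account = -187.9 + 46.5 + 29.2 = -112.2
Financial account = -(-112.2 + (-12.6)) = 124.8

124.8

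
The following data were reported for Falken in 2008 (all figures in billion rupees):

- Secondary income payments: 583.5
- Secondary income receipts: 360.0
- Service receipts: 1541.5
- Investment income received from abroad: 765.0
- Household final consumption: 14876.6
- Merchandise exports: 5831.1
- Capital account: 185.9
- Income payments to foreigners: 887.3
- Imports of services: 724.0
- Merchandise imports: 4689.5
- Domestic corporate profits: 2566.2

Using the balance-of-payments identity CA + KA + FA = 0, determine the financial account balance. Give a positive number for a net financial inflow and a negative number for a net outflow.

-1799.2

Goods balance = 5831.1 - 4689.5 = 1141.6
Services balance = 1541.5 - 724.0 = 817.5
Trade balance (goods + services) = 1141.6 + 817.5 = 1959.1
Net primary income = 765.0 - 887.3 = -122.3
Net secondary income = 360.0 - 583.5 = -223.5
Current account = 1959.1 + (-122.3) + (-223.5) = 1613.3
Financial account = -(1613.3 + 185.9) = -1799.2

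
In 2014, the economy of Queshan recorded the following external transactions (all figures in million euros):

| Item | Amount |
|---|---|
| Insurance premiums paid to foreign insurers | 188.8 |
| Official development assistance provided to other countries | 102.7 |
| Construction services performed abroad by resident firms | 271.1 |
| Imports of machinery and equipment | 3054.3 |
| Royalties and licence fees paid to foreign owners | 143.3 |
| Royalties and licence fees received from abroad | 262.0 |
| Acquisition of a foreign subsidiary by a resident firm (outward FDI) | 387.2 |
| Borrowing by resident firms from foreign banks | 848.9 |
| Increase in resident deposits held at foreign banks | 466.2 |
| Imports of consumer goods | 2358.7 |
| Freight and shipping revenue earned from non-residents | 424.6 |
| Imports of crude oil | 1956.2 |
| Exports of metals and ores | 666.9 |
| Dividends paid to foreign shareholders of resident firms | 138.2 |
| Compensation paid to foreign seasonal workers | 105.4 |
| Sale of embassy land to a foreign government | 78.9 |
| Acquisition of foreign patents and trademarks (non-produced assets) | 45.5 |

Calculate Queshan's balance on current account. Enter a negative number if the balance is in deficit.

Goods: 666.9 - 3054.3 - 2358.7 - 1956.2 = -6702.3
Services: -143.3 - 188.8 + 262.0 + 424.6 + 271.1 = 625.6
Primary income: -105.4 - 138.2 = -243.6
Secondary income: -102.7
Current account = (-6702.3) + 625.6 + (-243.6) + (-102.7) = -6423.0
(Excluded from the current account — financial account: acquisition of a foreign subsidiary by a resident firm (outward FDI) 387.2, borrowing by resident firms from foreign banks 848.9, increase in resident deposits held at foreign banks 466.2; capital account: sale of embassy land to a foreign government 78.9, acquisition of foreign patents and trademarks (non-produced assets) 45.5.)

-6423.0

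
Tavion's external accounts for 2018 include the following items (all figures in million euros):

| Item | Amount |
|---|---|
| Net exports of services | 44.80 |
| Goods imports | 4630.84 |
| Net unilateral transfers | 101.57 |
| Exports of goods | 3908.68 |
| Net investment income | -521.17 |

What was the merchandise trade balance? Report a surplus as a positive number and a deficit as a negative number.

-722.16

Goods balance = 3908.68 - 4630.84 = -722.16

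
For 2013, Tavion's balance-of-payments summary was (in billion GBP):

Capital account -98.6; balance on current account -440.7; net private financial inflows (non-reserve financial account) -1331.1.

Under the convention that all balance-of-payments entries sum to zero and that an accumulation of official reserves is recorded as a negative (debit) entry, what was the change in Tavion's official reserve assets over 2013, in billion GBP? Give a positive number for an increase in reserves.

Official reserve transactions balance = -((-440.7) + (-98.6) + (-1331.1)) = 1870.4
An accumulation of reserves is recorded as a debit (negative entry), so the change in the stock of reserves is the negative of that balance.
Change in official reserves = -(1870.4) = -1870.4

-1870.4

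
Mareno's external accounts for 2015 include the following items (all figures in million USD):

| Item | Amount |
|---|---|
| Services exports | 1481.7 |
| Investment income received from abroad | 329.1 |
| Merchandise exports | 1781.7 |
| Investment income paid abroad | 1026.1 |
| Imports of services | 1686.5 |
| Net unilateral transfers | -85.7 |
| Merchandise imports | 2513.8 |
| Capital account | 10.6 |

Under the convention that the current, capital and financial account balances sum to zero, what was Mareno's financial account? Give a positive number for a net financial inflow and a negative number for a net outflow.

Goods balance = 1781.7 - 2513.8 = -732.1
Services balance = 1481.7 - 1686.5 = -204.8
Trade balance (goods + services) = -732.1 + (-204.8) = -936.9
Net primary income = 329.1 - 1026.1 = -697.0
Net secondary income = -85.7
Current account = -936.9 + (-697.0) + (-85.7) = -1719.6
Financial account = -(-1719.6 + 10.6) = 1709.0

1709.0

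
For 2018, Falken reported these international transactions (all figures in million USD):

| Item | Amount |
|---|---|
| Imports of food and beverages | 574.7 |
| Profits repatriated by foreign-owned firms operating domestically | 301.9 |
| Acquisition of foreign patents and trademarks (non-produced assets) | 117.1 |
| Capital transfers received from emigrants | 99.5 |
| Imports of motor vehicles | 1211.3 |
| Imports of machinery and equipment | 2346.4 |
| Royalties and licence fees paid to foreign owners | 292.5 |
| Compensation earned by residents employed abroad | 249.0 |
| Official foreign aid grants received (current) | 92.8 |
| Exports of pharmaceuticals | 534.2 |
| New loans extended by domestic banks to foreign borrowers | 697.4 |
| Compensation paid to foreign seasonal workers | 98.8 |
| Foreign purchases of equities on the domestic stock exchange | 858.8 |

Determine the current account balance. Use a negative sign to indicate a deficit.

Goods: 534.2 - 2346.4 - 1211.3 - 574.7 = -3598.2
Services: -292.5
Primary income: -98.8 - 301.9 + 249.0 = -151.7
Secondary income: 92.8
Current account = (-3598.2) + (-292.5) + (-151.7) + 92.8 = -3949.6
(Excluded from the current account — capital account: acquisition of foreign patents and trademarks (non-produced assets) 117.1, capital transfers received from emigrants 99.5; financial account: new loans extended by domestic banks to foreign borrowers 697.4, foreign purchases of equities on the domestic stock exchange 858.8.)

-3949.6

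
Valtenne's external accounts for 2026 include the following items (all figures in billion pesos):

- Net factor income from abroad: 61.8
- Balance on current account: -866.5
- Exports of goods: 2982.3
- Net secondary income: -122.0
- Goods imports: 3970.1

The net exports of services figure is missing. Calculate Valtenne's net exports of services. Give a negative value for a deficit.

181.5

Current account = goods balance + services balance + net primary income + net secondary income
Sum of the known components = -1048.0
Net exports of services = CA - (known components) = -866.5 - (-1048.0) = 181.5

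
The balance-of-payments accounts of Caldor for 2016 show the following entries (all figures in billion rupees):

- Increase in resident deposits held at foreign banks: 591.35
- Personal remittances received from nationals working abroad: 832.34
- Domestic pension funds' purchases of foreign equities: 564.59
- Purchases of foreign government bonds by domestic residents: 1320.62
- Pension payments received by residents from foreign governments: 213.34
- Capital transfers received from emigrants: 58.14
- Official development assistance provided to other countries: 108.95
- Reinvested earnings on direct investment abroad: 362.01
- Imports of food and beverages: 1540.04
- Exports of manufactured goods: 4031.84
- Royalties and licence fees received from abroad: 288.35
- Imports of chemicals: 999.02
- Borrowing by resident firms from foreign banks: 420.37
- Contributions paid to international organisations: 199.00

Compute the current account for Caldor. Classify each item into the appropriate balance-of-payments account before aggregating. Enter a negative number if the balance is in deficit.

Goods: 4031.84 - 999.02 - 1540.04 = 1492.78
Services: 288.35
Primary income: 362.01
Secondary income: 213.34 - 199.00 + 832.34 - 108.95 = 737.73
Current account = 1492.78 + 288.35 + 362.01 + 737.73 = 2880.87
(Excluded from the current account — financial account: increase in resident deposits held at foreign banks 591.35, domestic pension funds' purchases of foreign equities 564.59, purchases of foreign government bonds by domestic residents 1320.62, borrowing by resident firms from foreign banks 420.37; capital account: capital transfers received from emigrants 58.14.)

2880.87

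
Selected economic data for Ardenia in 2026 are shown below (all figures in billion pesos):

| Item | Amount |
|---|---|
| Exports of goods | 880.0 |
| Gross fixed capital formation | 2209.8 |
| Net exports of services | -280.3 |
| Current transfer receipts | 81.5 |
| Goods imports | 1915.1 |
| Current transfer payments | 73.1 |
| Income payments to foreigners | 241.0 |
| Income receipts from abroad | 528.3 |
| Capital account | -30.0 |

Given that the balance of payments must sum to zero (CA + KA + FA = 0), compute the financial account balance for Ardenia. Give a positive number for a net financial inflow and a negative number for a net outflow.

1049.7

Goods balance = 880.0 - 1915.1 = -1035.1
Services balance = -280.3
Trade balance (goods + services) = -1035.1 + (-280.3) = -1315.4
Net primary income = 528.3 - 241.0 = 287.3
Net secondary income = 81.5 - 73.1 = 8.4
Current account = -1315.4 + 287.3 + 8.4 = -1019.7
Financial account = -(-1019.7 + (-30.0)) = 1049.7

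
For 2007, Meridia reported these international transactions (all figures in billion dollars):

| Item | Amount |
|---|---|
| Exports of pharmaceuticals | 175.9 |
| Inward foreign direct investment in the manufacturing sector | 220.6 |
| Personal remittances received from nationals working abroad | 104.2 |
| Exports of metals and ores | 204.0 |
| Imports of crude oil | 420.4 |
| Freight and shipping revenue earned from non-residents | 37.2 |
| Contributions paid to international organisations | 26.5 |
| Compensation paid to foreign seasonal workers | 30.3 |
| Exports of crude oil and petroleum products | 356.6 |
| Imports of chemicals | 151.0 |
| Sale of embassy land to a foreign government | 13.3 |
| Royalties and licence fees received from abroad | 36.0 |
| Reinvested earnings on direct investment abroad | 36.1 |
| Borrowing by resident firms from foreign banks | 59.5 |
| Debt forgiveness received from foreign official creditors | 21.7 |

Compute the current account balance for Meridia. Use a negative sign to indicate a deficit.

321.8

Goods: 175.9 + 356.6 + 204.0 - 420.4 - 151.0 = 165.1
Services: 36.0 + 37.2 = 73.2
Primary income: 36.1 - 30.3 = 5.8
Secondary income: -26.5 + 104.2 = 77.7
Current account = 165.1 + 73.2 + 5.8 + 77.7 = 321.8
(Excluded from the current account — financial account: inward foreign direct investment in the manufacturing sector 220.6, borrowing by resident firms from foreign banks 59.5; capital account: sale of embassy land to a foreign government 13.3, debt forgiveness received from foreign official creditors 21.7.)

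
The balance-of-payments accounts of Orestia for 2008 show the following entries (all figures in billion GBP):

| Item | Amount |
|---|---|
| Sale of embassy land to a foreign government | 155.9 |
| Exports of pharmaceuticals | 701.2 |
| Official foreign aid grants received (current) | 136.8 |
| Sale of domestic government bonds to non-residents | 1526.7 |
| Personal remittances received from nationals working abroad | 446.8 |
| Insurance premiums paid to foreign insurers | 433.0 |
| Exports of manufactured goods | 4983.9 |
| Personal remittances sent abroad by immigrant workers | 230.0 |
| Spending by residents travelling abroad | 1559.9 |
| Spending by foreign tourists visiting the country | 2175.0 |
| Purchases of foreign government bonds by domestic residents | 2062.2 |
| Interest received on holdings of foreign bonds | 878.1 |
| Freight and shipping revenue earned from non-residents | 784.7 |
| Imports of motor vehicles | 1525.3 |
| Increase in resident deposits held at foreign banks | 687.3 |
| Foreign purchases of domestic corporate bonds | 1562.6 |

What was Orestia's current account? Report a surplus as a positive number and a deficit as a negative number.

6358.3

Goods: 701.2 - 1525.3 + 4983.9 = 4159.8
Services: -1559.9 + 784.7 + 2175.0 - 433.0 = 966.8
Primary income: 878.1
Secondary income: 136.8 - 230.0 + 446.8 = 353.6
Current account = 4159.8 + 966.8 + 878.1 + 353.6 = 6358.3
(Excluded from the current account — capital account: sale of embassy land to a foreign government 155.9; financial account: sale of domestic government bonds to non-residents 1526.7, purchases of foreign government bonds by domestic residents 2062.2, increase in resident deposits held at foreign banks 687.3, foreign purchases of domestic corporate bonds 1562.6.)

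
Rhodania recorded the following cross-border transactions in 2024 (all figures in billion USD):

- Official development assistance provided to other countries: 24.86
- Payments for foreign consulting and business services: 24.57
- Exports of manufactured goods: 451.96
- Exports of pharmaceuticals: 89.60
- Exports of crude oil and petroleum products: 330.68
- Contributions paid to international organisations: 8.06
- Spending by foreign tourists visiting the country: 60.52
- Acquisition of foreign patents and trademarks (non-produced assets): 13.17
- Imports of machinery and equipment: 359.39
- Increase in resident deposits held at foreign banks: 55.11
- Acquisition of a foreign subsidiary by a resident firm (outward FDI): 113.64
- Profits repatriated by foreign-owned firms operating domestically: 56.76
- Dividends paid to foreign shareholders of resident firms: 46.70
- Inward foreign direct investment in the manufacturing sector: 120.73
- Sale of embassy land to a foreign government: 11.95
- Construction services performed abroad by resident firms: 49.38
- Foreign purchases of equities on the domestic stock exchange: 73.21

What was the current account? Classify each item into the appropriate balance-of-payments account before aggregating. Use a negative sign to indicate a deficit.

Goods: 330.68 + 89.60 - 359.39 + 451.96 = 512.85
Services: 60.52 + 49.38 - 24.57 = 85.33
Primary income: -46.70 - 56.76 = -103.46
Secondary income: -8.06 - 24.86 = -32.92
Current account = 512.85 + 85.33 + (-103.46) + (-32.92) = 461.80
(Excluded from the current account — capital account: acquisition of foreign patents and trademarks (non-produced assets) 13.17, sale of embassy land to a foreign government 11.95; financial account: increase in resident deposits held at foreign banks 55.11, acquisition of a foreign subsidiary by a resident firm (outward FDI) 113.64, inward foreign direct investment in the manufacturing sector 120.73, foreign purchases of equities on the domestic stock exchange 73.21.)

461.80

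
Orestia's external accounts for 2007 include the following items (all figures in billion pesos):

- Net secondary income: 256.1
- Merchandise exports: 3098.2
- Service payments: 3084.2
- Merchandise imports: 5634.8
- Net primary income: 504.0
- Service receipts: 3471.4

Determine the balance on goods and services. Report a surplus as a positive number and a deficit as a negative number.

-2149.4

Goods balance = 3098.2 - 5634.8 = -2536.6
Services balance = 3471.4 - 3084.2 = 387.2
Trade balance (goods + services) = -2536.6 + 387.2 = -2149.4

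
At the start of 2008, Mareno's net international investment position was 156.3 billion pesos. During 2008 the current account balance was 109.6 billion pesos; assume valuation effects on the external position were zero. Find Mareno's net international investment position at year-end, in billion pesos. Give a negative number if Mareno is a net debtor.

With no valuation effects, change in NIIP = current account = 109.6
End-of-year NIIP = 156.3 + 109.6 = 265.9

265.9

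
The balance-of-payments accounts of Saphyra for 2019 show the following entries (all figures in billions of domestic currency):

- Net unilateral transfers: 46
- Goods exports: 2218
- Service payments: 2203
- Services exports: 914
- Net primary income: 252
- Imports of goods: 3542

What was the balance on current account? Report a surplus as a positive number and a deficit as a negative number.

-2315

Goods balance = 2218 - 3542 = -1324
Services balance = 914 - 2203 = -1289
Trade balance (goods + services) = -1324 + (-1289) = -2613
Net primary income = 252
Net secondary income = 46
Current account = -2613 + 252 + 46 = -2315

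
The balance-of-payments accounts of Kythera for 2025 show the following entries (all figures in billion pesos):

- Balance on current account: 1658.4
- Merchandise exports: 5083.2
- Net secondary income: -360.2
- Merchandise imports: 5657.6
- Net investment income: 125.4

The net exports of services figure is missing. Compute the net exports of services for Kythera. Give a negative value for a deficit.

2467.6

Current account = goods balance + services balance + net primary income + net secondary income
Sum of the known components = -809.2
Net exports of services = CA - (known components) = 1658.4 - (-809.2) = 2467.6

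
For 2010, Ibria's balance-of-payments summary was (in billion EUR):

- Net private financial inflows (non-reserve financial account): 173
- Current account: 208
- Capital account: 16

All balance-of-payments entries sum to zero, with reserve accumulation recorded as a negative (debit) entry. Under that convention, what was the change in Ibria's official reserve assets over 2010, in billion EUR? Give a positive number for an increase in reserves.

397

Official reserve transactions balance = -(208 + 16 + 173) = -397
An accumulation of reserves is recorded as a debit (negative entry), so the change in the stock of reserves is the negative of that balance.
Change in official reserves = -(-397) = 397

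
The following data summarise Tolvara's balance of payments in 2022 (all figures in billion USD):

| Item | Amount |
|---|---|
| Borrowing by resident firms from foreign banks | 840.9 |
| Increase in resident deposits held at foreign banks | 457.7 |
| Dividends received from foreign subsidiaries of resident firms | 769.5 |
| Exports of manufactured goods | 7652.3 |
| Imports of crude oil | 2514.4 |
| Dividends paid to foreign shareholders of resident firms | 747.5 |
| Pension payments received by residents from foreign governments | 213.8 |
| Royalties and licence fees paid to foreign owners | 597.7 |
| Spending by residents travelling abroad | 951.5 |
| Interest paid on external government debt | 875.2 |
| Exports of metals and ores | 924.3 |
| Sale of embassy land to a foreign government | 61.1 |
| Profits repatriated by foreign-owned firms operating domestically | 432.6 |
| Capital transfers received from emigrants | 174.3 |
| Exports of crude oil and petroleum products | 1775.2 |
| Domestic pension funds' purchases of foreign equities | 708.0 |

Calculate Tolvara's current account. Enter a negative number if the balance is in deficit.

Goods: 1775.2 + 924.3 + 7652.3 - 2514.4 = 7837.4
Services: -597.7 - 951.5 = -1549.2
Primary income: -432.6 - 747.5 - 875.2 + 769.5 = -1285.8
Secondary income: 213.8
Current account = 7837.4 + (-1549.2) + (-1285.8) + 213.8 = 5216.2
(Excluded from the current account — financial account: borrowing by resident firms from foreign banks 840.9, increase in resident deposits held at foreign banks 457.7, domestic pension funds' purchases of foreign equities 708.0; capital account: sale of embassy land to a foreign government 61.1, capital transfers received from emigrants 174.3.)

5216.2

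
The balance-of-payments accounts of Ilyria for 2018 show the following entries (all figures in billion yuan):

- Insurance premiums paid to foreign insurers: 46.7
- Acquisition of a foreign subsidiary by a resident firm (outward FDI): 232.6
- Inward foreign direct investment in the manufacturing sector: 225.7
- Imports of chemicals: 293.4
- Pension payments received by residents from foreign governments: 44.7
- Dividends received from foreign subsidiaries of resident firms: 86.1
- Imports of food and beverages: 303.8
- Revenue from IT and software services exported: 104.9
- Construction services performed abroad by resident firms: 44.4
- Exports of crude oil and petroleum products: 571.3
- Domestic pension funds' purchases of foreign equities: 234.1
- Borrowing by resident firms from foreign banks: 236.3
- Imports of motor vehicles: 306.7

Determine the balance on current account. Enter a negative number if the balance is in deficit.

Goods: -293.4 + 571.3 - 303.8 - 306.7 = -332.6
Services: 44.4 - 46.7 + 104.9 = 102.6
Primary income: 86.1
Secondary income: 44.7
Current account = (-332.6) + 102.6 + 86.1 + 44.7 = -99.2
(Excluded from the current account — financial account: acquisition of a foreign subsidiary by a resident firm (outward FDI) 232.6, inward foreign direct investment in the manufacturing sector 225.7, domestic pension funds' purchases of foreign equities 234.1, borrowing by resident firms from foreign banks 236.3.)

-99.2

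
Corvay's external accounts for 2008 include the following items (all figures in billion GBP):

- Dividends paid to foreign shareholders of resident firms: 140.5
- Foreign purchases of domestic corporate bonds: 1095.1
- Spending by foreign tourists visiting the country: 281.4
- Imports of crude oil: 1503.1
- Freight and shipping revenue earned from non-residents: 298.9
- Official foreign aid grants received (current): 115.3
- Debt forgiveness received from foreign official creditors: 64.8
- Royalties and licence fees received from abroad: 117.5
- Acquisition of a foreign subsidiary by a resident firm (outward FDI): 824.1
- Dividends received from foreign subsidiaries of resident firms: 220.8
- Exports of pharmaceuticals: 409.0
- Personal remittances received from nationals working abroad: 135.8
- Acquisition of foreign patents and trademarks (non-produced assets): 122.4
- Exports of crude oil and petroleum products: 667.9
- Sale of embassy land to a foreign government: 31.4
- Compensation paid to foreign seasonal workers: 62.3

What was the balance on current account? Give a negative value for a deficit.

Goods: 409.0 + 667.9 - 1503.1 = -426.2
Services: 117.5 + 281.4 + 298.9 = 697.8
Primary income: -140.5 - 62.3 + 220.8 = 18.0
Secondary income: 135.8 + 115.3 = 251.1
Current account = (-426.2) + 697.8 + 18.0 + 251.1 = 540.7
(Excluded from the current account — financial account: foreign purchases of domestic corporate bonds 1095.1, acquisition of a foreign subsidiary by a resident firm (outward FDI) 824.1; capital account: debt forgiveness received from foreign official creditors 64.8, acquisition of foreign patents and trademarks (non-produced assets) 122.4, sale of embassy land to a foreign government 31.4.)

540.7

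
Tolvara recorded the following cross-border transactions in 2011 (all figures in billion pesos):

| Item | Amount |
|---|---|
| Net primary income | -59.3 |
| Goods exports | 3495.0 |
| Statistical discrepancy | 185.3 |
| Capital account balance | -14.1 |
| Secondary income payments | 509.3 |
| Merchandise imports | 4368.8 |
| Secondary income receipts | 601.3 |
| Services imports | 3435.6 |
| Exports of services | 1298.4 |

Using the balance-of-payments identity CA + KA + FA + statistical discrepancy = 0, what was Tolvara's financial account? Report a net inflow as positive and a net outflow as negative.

Goods balance = 3495.0 - 4368.8 = -873.8
Services balance = 1298.4 - 3435.6 = -2137.2
Trade balance (goods + services) = -873.8 + (-2137.2) = -3011.0
Net primary income = -59.3
Net secondary income = 601.3 - 509.3 = 92.0
Current account = -3011.0 + (-59.3) + 92.0 = -2978.3
Financial account = -(-2978.3 + (-14.1) + 185.3) = 2807.1

2807.1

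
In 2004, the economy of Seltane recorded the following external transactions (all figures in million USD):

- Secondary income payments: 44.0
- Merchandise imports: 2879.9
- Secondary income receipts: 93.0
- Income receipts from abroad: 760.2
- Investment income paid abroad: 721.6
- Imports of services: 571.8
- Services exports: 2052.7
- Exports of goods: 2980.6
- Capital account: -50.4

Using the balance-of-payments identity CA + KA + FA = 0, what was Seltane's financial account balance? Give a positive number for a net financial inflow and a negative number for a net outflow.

Goods balance = 2980.6 - 2879.9 = 100.7
Services balance = 2052.7 - 571.8 = 1480.9
Trade balance (goods + services) = 100.7 + 1480.9 = 1581.6
Net primary income = 760.2 - 721.6 = 38.6
Net secondary income = 93.0 - 44.0 = 49.0
Current account = 1581.6 + 38.6 + 49.0 = 1669.2
Financial account = -(1669.2 + (-50.4)) = -1618.8

-1618.8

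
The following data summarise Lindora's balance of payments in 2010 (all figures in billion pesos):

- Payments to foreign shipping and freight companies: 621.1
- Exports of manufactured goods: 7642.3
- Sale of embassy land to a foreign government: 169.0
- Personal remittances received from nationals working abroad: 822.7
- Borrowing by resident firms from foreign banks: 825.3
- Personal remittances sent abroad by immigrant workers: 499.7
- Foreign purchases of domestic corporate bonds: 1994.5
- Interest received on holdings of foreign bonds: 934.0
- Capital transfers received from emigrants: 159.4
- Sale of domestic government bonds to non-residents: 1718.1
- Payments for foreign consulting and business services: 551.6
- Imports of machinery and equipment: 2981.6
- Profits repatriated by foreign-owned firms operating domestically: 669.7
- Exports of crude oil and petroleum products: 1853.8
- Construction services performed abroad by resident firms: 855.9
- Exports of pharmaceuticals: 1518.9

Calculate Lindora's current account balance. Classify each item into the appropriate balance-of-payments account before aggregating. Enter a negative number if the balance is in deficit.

Goods: 7642.3 - 2981.6 + 1518.9 + 1853.8 = 8033.4
Services: 855.9 - 551.6 - 621.1 = -316.8
Primary income: -669.7 + 934.0 = 264.3
Secondary income: -499.7 + 822.7 = 323.0
Current account = 8033.4 + (-316.8) + 264.3 + 323.0 = 8303.9
(Excluded from the current account — capital account: sale of embassy land to a foreign government 169.0, capital transfers received from emigrants 159.4; financial account: borrowing by resident firms from foreign banks 825.3, foreign purchases of domestic corporate bonds 1994.5, sale of domestic government bonds to non-residents 1718.1.)

8303.9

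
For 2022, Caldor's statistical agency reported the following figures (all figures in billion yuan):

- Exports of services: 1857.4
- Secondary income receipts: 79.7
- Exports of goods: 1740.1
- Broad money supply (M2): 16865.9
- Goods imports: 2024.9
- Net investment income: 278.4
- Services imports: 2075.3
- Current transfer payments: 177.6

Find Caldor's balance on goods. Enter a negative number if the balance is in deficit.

-284.8

Goods balance = 1740.1 - 2024.9 = -284.8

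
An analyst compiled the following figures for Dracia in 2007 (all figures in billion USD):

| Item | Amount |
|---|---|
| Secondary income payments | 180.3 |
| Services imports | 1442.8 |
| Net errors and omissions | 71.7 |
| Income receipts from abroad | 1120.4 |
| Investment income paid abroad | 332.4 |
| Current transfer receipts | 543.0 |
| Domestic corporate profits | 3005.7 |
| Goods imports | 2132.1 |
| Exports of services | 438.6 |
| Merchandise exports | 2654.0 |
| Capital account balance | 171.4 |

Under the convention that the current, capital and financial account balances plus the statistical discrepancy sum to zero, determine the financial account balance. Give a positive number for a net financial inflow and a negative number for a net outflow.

-911.5

Goods balance = 2654.0 - 2132.1 = 521.9
Services balance = 438.6 - 1442.8 = -1004.2
Trade balance (goods + services) = 521.9 + (-1004.2) = -482.3
Net primary income = 1120.4 - 332.4 = 788.0
Net secondary income = 543.0 - 180.3 = 362.7
Current account = -482.3 + 788.0 + 362.7 = 668.4
Financial account = -(668.4 + 171.4 + 71.7) = -911.5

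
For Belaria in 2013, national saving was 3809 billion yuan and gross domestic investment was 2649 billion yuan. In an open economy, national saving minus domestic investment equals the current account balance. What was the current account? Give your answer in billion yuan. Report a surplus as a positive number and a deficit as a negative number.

S - I = CA (net lending to the rest of the world).
CA = S - I = 3809 - 2649 = 1160

1160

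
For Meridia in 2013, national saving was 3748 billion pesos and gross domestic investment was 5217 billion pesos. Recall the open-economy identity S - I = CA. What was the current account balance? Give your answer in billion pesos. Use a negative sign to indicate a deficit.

-1469

CA = S - I = 3748 - 5217 = -1469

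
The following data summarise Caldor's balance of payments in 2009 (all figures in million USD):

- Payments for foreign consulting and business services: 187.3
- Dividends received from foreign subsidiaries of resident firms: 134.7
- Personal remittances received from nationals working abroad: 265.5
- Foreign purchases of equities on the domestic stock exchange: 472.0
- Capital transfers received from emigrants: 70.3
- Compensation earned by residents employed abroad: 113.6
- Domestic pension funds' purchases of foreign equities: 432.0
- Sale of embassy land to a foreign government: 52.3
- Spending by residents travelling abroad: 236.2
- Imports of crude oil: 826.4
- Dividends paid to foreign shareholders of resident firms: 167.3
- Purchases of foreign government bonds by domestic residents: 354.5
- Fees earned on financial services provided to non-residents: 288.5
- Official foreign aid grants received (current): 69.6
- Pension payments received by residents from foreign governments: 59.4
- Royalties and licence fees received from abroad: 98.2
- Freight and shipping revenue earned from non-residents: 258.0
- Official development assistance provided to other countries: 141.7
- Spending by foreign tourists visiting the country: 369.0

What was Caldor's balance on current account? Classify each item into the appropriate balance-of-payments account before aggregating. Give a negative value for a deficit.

Goods: -826.4
Services: -236.2 + 288.5 + 258.0 + 98.2 - 187.3 + 369.0 = 590.2
Primary income: -167.3 + 113.6 + 134.7 = 81.0
Secondary income: 59.4 + 265.5 - 141.7 + 69.6 = 252.8
Current account = (-826.4) + 590.2 + 81.0 + 252.8 = 97.6
(Excluded from the current account — financial account: foreign purchases of equities on the domestic stock exchange 472.0, domestic pension funds' purchases of foreign equities 432.0, purchases of foreign government bonds by domestic residents 354.5; capital account: capital transfers received from emigrants 70.3, sale of embassy land to a foreign government 52.3.)

97.6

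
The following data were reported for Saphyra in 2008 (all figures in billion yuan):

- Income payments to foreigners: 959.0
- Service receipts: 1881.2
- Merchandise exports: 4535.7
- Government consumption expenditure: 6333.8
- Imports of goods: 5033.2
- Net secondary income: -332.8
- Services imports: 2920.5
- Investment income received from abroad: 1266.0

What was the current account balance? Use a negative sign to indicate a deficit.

-1562.6

Goods balance = 4535.7 - 5033.2 = -497.5
Services balance = 1881.2 - 2920.5 = -1039.3
Trade balance (goods + services) = -497.5 + (-1039.3) = -1536.8
Net primary income = 1266.0 - 959.0 = 307.0
Net secondary income = -332.8
Current account = -1536.8 + 307.0 + (-332.8) = -1562.6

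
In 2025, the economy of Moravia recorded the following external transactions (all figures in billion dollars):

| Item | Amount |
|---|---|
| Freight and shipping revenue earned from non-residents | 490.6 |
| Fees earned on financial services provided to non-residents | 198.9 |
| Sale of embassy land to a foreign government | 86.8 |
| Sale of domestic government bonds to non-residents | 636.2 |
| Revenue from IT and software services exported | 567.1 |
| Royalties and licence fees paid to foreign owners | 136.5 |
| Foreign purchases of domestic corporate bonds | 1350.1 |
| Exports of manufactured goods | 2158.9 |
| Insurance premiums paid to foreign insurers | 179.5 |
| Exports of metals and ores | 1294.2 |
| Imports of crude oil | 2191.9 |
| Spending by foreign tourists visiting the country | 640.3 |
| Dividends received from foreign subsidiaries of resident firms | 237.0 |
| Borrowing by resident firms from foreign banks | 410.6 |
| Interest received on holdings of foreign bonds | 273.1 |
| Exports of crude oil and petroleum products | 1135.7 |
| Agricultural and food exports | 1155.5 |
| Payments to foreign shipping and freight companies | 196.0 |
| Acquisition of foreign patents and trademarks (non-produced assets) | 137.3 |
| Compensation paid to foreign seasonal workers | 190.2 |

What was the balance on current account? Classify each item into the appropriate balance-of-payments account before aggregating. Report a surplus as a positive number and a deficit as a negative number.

Goods: 1135.7 - 2191.9 + 1294.2 + 2158.9 + 1155.5 = 3552.4
Services: 490.6 + 640.3 - 179.5 + 198.9 - 196.0 + 567.1 - 136.5 = 1384.9
Primary income: 237.0 - 190.2 + 273.1 = 319.9
Current account = 3552.4 + 1384.9 + 319.9 = 5257.2
(Excluded from the current account — capital account: sale of embassy land to a foreign government 86.8, acquisition of foreign patents and trademarks (non-produced assets) 137.3; financial account: sale of domestic government bonds to non-residents 636.2, foreign purchases of domestic corporate bonds 1350.1, borrowing by resident firms from foreign banks 410.6.)

5257.2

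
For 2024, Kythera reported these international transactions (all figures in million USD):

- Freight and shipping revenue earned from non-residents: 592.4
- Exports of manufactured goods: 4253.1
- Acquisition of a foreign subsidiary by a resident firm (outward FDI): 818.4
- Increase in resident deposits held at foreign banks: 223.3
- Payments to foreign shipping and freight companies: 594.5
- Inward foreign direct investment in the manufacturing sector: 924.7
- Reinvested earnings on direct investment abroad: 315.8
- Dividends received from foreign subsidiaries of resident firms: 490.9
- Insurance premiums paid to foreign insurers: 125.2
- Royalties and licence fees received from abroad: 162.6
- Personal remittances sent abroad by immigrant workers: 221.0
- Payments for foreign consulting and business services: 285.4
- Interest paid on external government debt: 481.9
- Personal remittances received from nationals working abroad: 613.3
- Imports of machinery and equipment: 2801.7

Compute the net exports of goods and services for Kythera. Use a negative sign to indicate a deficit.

Goods: 4253.1 - 2801.7 = 1451.4
Services: -125.2 - 594.5 + 162.6 - 285.4 + 592.4 = -250.1
Trade balance = 1451.4 + (-250.1) = 1201.3
(Excluded from the trade balance — financial account: acquisition of a foreign subsidiary by a resident firm (outward FDI) 818.4, increase in resident deposits held at foreign banks 223.3, inward foreign direct investment in the manufacturing sector 924.7; primary income: reinvested earnings on direct investment abroad 315.8, dividends received from foreign subsidiaries of resident firms 490.9, interest paid on external government debt 481.9; secondary income: personal remittances sent abroad by immigrant workers 221.0, personal remittances received from nationals working abroad 613.3.)

1201.3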